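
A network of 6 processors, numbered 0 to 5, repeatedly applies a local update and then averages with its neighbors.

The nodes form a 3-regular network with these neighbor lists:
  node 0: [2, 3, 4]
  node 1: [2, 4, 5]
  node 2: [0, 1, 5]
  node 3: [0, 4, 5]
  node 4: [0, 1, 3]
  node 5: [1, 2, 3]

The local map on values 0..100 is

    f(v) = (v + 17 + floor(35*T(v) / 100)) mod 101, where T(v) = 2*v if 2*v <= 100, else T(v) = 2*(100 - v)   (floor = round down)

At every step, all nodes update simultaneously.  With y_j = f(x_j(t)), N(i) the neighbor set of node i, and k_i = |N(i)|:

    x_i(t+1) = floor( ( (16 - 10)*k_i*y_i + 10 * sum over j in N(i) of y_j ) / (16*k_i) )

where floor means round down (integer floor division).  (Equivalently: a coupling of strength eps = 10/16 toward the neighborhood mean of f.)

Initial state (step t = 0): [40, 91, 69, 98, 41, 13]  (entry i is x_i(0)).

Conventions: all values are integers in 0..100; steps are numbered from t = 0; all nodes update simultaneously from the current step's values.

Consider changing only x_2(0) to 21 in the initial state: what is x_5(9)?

Answer: x_5(9) = 1
Key observation: This trace re-runs the system from the modified initial state.

Derivation:
t=0: [40, 91, 21, 98, 41, 13]
t=1: [63, 41, 48, 49, 55, 31]
t=2: [43, 67, 69, 53, 40, 85]
t=3: [52, 23, 24, 39, 52, 6]
t=4: [29, 38, 38, 37, 29, 50]
t=5: [71, 61, 61, 57, 71, 50]
t=6: [5, 4, 4, 4, 5, 2]
t=7: [24, 22, 22, 23, 24, 21]
t=8: [56, 54, 54, 55, 56, 53]
t=9: [2, 1, 1, 1, 2, 1]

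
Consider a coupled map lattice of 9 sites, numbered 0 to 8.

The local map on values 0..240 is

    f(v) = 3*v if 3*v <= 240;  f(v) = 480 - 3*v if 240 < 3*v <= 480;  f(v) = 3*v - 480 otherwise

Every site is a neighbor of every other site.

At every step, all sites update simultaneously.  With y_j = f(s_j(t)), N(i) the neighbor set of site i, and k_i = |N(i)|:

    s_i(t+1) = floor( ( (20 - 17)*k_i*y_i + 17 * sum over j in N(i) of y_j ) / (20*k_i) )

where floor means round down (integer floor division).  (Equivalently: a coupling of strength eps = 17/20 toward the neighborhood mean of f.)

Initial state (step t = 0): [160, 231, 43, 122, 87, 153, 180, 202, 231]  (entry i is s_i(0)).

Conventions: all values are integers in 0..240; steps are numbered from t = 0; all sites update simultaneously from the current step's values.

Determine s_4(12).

Answer: s_4(12) = 4

Derivation:
t=0: [160, 231, 43, 122, 87, 153, 180, 202, 231]
t=1: [116, 125, 121, 121, 125, 117, 118, 121, 125]
t=2: [117, 116, 117, 117, 116, 117, 117, 117, 116]
t=3: [129, 130, 129, 129, 130, 129, 129, 129, 130]
t=4: [92, 91, 92, 92, 91, 92, 92, 92, 91]
t=5: [204, 205, 204, 204, 205, 204, 204, 204, 205]
t=6: [132, 133, 132, 132, 133, 132, 132, 132, 133]
t=7: [83, 82, 83, 83, 82, 83, 83, 83, 82]
t=8: [231, 232, 231, 231, 232, 231, 231, 231, 232]
t=9: [213, 214, 213, 213, 214, 213, 213, 213, 214]
t=10: [159, 160, 159, 159, 160, 159, 159, 159, 160]
t=11: [2, 1, 2, 2, 1, 2, 2, 2, 1]
t=12: [5, 4, 5, 5, 4, 5, 5, 5, 4]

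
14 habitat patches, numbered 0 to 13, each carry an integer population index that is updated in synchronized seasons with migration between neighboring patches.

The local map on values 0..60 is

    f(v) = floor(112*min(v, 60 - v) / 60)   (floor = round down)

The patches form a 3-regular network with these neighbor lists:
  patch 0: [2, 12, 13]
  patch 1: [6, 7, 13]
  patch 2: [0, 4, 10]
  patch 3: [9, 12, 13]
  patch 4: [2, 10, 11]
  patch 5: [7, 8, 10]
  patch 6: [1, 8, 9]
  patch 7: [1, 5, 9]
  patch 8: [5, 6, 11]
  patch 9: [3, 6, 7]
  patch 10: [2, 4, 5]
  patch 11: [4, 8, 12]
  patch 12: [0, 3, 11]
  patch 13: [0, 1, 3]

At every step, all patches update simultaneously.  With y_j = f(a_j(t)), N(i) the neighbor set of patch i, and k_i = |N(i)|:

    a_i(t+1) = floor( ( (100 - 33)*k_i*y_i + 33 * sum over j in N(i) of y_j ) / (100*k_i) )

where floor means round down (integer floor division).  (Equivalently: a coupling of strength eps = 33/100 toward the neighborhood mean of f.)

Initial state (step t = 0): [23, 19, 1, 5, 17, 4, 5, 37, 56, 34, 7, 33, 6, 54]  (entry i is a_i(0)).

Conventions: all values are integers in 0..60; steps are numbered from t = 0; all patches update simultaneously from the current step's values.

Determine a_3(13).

Simulating step by step:
t=0: [23, 19, 1, 5, 17, 4, 5, 37, 56, 34, 7, 33, 6, 54]
t=1: [30, 30, 10, 13, 27, 11, 15, 38, 11, 38, 13, 38, 18, 16]
t=2: [46, 48, 26, 27, 42, 22, 31, 40, 23, 37, 25, 38, 35, 34]
t=3: [33, 30, 43, 48, 36, 41, 47, 36, 43, 43, 44, 40, 43, 42]
t=4: [43, 48, 34, 25, 40, 34, 29, 42, 31, 30, 31, 36, 32, 36]
t=5: [36, 29, 45, 47, 40, 47, 50, 35, 52, 52, 50, 45, 48, 40]
t=6: [39, 47, 29, 24, 32, 24, 21, 40, 17, 19, 21, 26, 25, 38]
t=7: [41, 28, 50, 42, 50, 41, 36, 36, 35, 36, 42, 46, 45, 39]
t=8: [32, 48, 21, 34, 20, 36, 45, 43, 42, 42, 29, 27, 29, 39]
t=9: [49, 25, 41, 46, 40, 42, 28, 31, 35, 33, 49, 47, 52, 39]
t=10: [23, 46, 31, 28, 33, 35, 50, 50, 42, 48, 24, 26, 17, 36]
t=11: [42, 26, 51, 45, 49, 41, 20, 22, 34, 24, 45, 44, 36, 42]
t=12: [32, 44, 19, 32, 21, 36, 40, 41, 43, 41, 26, 31, 39, 34]
t=13: [48, 32, 38, 48, 41, 42, 35, 35, 35, 37, 45, 48, 43, 46]

Answer: a_3(13) = 48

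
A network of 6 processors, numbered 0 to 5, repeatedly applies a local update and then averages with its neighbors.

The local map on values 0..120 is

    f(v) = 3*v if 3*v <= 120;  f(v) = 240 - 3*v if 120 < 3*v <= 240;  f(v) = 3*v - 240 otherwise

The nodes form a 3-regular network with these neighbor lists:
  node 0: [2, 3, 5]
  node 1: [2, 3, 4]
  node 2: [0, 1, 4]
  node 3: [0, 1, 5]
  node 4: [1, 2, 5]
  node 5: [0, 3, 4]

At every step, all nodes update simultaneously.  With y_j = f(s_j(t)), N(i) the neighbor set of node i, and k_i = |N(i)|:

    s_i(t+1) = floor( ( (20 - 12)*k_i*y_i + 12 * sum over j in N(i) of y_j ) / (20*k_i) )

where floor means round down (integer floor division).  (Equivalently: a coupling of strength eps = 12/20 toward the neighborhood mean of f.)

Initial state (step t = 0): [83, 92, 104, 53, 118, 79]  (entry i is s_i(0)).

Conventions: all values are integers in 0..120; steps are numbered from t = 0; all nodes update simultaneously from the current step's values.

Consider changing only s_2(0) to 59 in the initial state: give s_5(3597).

Simulating step by step:
t=0: [83, 92, 59, 53, 118, 79]
t=1: [33, 66, 57, 42, 66, 42]
t=2: [99, 61, 64, 96, 61, 96]
t=3: [51, 53, 53, 51, 53, 51]
t=4: [85, 82, 82, 85, 82, 85]
t=5: [13, 7, 7, 13, 7, 13]
t=6: [35, 24, 24, 35, 24, 35]
t=7: [98, 78, 78, 98, 78, 98]
t=8: [44, 15, 15, 44, 15, 44]
t=9: [95, 57, 57, 95, 57, 95]
t=10: [49, 64, 64, 49, 64, 49]
t=11: [84, 57, 57, 84, 57, 84]
t=12: [23, 57, 57, 23, 57, 23]
t=13: [69, 69, 69, 69, 69, 69]
t=14: [33, 33, 33, 33, 33, 33]
t=15: [99, 99, 99, 99, 99, 99]
t=16: [57, 57, 57, 57, 57, 57]
t=17: [69, 69, 69, 69, 69, 69]

Answer: s_5(3597) = 69
Key observation: The state at step 13, [69, 69, 69, 69, 69, 69], reappears at step 17: the system is in a cycle of period 4 from step 13 on.  Therefore the state at step 3597 equals the state at step 13 + ((3597 - 13) mod 4) = 13, which is [69, 69, 69, 69, 69, 69].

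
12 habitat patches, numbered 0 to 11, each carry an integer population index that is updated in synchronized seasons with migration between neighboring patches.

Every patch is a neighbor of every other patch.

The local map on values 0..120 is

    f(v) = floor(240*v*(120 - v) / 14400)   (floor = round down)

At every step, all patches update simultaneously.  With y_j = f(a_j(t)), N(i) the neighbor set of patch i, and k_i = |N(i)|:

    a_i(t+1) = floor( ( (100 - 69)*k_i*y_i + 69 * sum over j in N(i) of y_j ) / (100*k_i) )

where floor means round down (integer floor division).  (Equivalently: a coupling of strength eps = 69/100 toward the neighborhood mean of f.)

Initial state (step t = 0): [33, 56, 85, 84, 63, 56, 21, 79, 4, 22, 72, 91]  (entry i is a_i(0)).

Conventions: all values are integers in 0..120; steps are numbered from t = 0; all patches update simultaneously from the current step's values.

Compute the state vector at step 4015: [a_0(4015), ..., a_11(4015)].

Answer: [59, 59, 59, 59, 59, 59, 59, 59, 59, 59, 59, 59]
Key observation: The state at step 3, [59, 59, 59, 59, 59, 59, 59, 59, 59, 59, 59, 59], reappears at step 4: the system is in a cycle of period 1 from step 3 on.  Therefore the state at step 4015 equals the state at step 3 + ((4015 - 3) mod 1) = 3, which is [59, 59, 59, 59, 59, 59, 59, 59, 59, 59, 59, 59].

Derivation:
t=0: [33, 56, 85, 84, 63, 56, 21, 79, 4, 22, 72, 91]
t=1: [46, 49, 46, 46, 49, 49, 43, 47, 36, 43, 48, 45]
t=2: [55, 56, 55, 55, 56, 56, 55, 56, 54, 55, 56, 55]
t=3: [59, 59, 59, 59, 59, 59, 59, 59, 59, 59, 59, 59]
t=4: [59, 59, 59, 59, 59, 59, 59, 59, 59, 59, 59, 59]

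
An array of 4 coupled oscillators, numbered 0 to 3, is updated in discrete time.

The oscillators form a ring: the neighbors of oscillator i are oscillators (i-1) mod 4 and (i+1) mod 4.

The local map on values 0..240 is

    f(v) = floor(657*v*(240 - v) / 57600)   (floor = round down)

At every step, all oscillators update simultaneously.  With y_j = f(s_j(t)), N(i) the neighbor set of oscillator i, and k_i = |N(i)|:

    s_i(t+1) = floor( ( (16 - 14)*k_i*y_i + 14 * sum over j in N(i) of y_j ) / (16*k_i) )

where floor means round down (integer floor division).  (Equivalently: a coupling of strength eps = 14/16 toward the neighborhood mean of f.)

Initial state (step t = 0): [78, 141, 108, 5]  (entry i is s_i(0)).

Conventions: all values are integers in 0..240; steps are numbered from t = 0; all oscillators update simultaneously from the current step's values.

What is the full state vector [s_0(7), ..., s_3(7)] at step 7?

Answer: [151, 151, 151, 151]

Derivation:
t=0: [78, 141, 108, 5]
t=1: [93, 153, 95, 135]
t=2: [155, 155, 156, 156]
t=3: [149, 149, 149, 149]
t=4: [154, 154, 154, 154]
t=5: [151, 151, 151, 151]
t=6: [153, 153, 153, 153]
t=7: [151, 151, 151, 151]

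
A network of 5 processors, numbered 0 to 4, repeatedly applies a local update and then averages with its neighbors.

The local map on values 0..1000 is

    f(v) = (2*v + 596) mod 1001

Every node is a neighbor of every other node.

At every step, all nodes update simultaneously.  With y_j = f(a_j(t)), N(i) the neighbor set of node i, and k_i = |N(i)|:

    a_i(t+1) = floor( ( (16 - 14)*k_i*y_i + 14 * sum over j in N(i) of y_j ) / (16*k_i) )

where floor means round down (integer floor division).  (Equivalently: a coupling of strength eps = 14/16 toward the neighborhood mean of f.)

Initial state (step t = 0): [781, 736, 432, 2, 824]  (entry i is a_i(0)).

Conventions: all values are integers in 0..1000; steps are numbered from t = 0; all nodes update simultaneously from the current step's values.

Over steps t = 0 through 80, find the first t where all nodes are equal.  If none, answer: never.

Simulating step by step:
t=0: [781, 736, 432, 2, 824]  (not all equal)
t=1: [318, 326, 290, 276, 310]  (not all equal)
t=2: [200, 198, 205, 208, 201]  (not all equal)
t=3: [563, 563, 656, 655, 563]  (not all equal)
t=4: [801, 801, 784, 784, 801]  (not all equal)
t=5: [181, 181, 184, 184, 181]  (not all equal)
t=6: [960, 960, 960, 960, 960]  (all equal)

Answer: 6
Key observation: Synchronization is absorbing here: once all nodes are equal they stay equal, and step 6 is the first all-equal step.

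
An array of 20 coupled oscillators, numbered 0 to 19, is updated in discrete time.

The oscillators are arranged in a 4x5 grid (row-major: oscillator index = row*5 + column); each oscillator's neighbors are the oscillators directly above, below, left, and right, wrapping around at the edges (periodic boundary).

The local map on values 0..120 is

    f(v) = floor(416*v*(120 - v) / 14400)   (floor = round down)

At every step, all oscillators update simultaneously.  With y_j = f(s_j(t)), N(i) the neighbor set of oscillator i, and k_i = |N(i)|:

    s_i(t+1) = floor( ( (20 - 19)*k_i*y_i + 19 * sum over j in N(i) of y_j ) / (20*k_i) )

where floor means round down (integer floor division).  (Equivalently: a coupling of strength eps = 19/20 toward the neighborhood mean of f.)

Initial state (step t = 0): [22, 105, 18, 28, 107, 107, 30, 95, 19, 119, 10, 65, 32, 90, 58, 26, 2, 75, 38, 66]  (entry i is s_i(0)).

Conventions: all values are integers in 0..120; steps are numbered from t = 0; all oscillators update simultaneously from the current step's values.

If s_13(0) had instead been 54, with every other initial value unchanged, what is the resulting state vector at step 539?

Simulating step by step:
t=0: [22, 105, 18, 28, 107, 107, 30, 95, 19, 119, 10, 65, 32, 54, 58, 26, 2, 75, 38, 66]
t=1: [49, 49, 70, 60, 59, 43, 64, 66, 61, 56, 76, 51, 91, 83, 61, 51, 75, 59, 93, 77]
t=2: [99, 100, 102, 95, 100, 100, 99, 96, 99, 101, 99, 93, 97, 88, 95, 97, 101, 87, 96, 94]
t=3: [58, 57, 67, 59, 62, 58, 62, 59, 67, 60, 64, 60, 74, 65, 66, 61, 68, 60, 74, 64]
t=4: [103, 102, 103, 101, 103, 103, 103, 101, 103, 102, 103, 101, 103, 100, 103, 102, 103, 100, 102, 101]
t=5: [51, 50, 54, 50, 53, 50, 53, 50, 54, 50, 51, 50, 55, 51, 53, 51, 54, 51, 55, 51]
t=6: [101, 101, 101, 102, 101, 101, 101, 102, 101, 101, 101, 101, 101, 102, 101, 101, 101, 102, 101, 101]
t=7: [55, 55, 53, 54, 54, 55, 54, 54, 53, 55, 55, 55, 53, 54, 54, 55, 54, 54, 53, 55]
t=8: [102, 102, 102, 102, 102, 102, 102, 102, 102, 102, 102, 102, 102, 102, 102, 102, 102, 102, 102, 102]
t=9: [53, 53, 53, 53, 53, 53, 53, 53, 53, 53, 53, 53, 53, 53, 53, 53, 53, 53, 53, 53]
t=10: [102, 102, 102, 102, 102, 102, 102, 102, 102, 102, 102, 102, 102, 102, 102, 102, 102, 102, 102, 102]

Answer: [53, 53, 53, 53, 53, 53, 53, 53, 53, 53, 53, 53, 53, 53, 53, 53, 53, 53, 53, 53]
Key observation: The state at step 8, [102, 102, 102, 102, 102, 102, 102, 102, 102, 102, 102, 102, 102, 102, 102, 102, 102, 102, 102, 102], reappears at step 10: the system is in a cycle of period 2 from step 8 on.  Therefore the state at step 539 equals the state at step 8 + ((539 - 8) mod 2) = 9, which is [53, 53, 53, 53, 53, 53, 53, 53, 53, 53, 53, 53, 53, 53, 53, 53, 53, 53, 53, 53].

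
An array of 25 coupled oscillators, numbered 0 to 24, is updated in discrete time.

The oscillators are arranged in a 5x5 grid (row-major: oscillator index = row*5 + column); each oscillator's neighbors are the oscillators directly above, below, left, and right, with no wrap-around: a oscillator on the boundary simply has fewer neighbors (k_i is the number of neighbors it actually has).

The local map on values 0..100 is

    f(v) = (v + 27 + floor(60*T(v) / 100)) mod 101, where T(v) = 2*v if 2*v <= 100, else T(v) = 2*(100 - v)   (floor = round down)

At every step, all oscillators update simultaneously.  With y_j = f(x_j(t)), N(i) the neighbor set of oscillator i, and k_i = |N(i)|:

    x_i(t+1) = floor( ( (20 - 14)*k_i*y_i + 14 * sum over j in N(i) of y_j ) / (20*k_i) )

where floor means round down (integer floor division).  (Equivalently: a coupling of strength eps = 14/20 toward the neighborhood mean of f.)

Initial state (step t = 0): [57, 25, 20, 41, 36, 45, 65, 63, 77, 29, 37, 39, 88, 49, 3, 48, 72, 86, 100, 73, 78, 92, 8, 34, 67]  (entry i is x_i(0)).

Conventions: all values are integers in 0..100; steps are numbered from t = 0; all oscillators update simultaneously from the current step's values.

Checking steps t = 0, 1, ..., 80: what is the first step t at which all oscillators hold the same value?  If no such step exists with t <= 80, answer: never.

Answer: 23
Key observation: Synchronization is absorbing here: once all oscillators are equal they stay equal, and step 23 is the first all-equal step.

Derivation:
t=0: [57, 25, 20, 41, 36, 45, 65, 63, 77, 29, 37, 39, 88, 49, 3, 48, 72, 86, 100, 73, 78, 92, 8, 34, 67]  (not all equal)
t=1: [47, 56, 51, 29, 38, 24, 36, 38, 39, 42, 17, 20, 26, 30, 45, 25, 26, 30, 23, 30, 29, 32, 26, 23, 20]  (not all equal)
t=2: [48, 26, 41, 39, 40, 46, 35, 26, 40, 15, 73, 62, 71, 62, 55, 80, 85, 85, 85, 68, 89, 89, 87, 77, 80]  (not all equal)
t=3: [48, 36, 46, 13, 29, 23, 40, 36, 37, 32, 30, 26, 40, 28, 39, 29, 29, 29, 30, 31, 28, 28, 28, 29, 30]  (not all equal)
t=4: [38, 18, 23, 45, 80, 55, 34, 12, 44, 54, 86, 62, 50, 48, 68, 90, 88, 76, 91, 74, 88, 88, 88, 90, 92]  (not all equal)
t=5: [38, 39, 56, 37, 30, 19, 32, 39, 31, 30, 30, 26, 36, 29, 32, 28, 29, 29, 29, 29, 28, 28, 28, 27, 28]  (not all equal)
t=6: [30, 35, 16, 53, 62, 66, 59, 43, 63, 94, 83, 75, 49, 77, 92, 89, 88, 74, 89, 91, 88, 88, 88, 87, 88]  (not all equal)
t=7: [40, 45, 32, 40, 31, 46, 25, 34, 29, 29, 29, 31, 29, 30, 27, 28, 29, 29, 28, 27, 28, 28, 28, 28, 27]  (not all equal)
t=8: [22, 52, 38, 70, 64, 51, 50, 62, 61, 90, 76, 90, 75, 89, 88, 88, 90, 89, 88, 86, 88, 88, 88, 87, 86]  (not all equal)
t=9: [47, 38, 26, 27, 30, 43, 33, 28, 31, 30, 30, 30, 29, 29, 28, 28, 28, 28, 28, 28, 28, 28, 28, 28, 28]  (not all equal)
t=10: [18, 52, 67, 89, 90, 57, 66, 90, 90, 92, 74, 92, 89, 90, 89, 89, 88, 88, 88, 88, 88, 88, 88, 88, 88]  (not all equal)
t=11: [43, 40, 30, 28, 27, 40, 31, 29, 27, 27, 30, 28, 27, 28, 27, 28, 27, 28, 28, 28, 28, 28, 28, 28, 28]  (not all equal)
t=12: [15, 52, 72, 88, 86, 52, 64, 90, 87, 86, 72, 89, 87, 86, 86, 88, 87, 87, 88, 87, 88, 87, 88, 88, 88]  (not all equal)
t=13: [42, 39, 30, 28, 28, 39, 31, 29, 28, 28, 30, 29, 28, 28, 28, 28, 28, 28, 28, 28, 28, 28, 28, 28, 28]  (not all equal)
t=14: [13, 51, 72, 89, 88, 51, 63, 90, 88, 88, 72, 90, 88, 88, 88, 89, 88, 88, 88, 88, 88, 88, 88, 88, 88]  (not all equal)
t=15: [41, 38, 30, 28, 28, 38, 31, 29, 28, 28, 30, 29, 28, 28, 28, 28, 28, 28, 28, 28, 28, 28, 28, 28, 28]  (not all equal)
t=16: [11, 50, 71, 89, 88, 50, 63, 90, 88, 88, 71, 90, 88, 88, 88, 89, 88, 88, 88, 88, 88, 88, 88, 88, 88]  (not all equal)
t=17: [40, 37, 30, 28, 28, 37, 32, 29, 28, 28, 30, 29, 28, 28, 28, 28, 28, 28, 28, 28, 28, 28, 28, 28, 28]  (not all equal)
t=18: [9, 49, 71, 89, 88, 49, 63, 91, 88, 88, 71, 91, 88, 88, 88, 89, 88, 88, 88, 88, 88, 88, 88, 88, 88]  (not all equal)
t=19: [36, 35, 29, 28, 28, 35, 30, 29, 27, 28, 29, 29, 27, 28, 28, 28, 27, 28, 28, 28, 28, 28, 28, 28, 28]  (not all equal)
t=20: [3, 44, 69, 88, 88, 44, 60, 89, 87, 87, 69, 89, 88, 87, 88, 88, 87, 87, 88, 88, 88, 87, 88, 88, 88]  (not all equal)
t=21: [25, 29, 27, 28, 28, 29, 27, 29, 28, 28, 27, 29, 28, 28, 28, 28, 28, 28, 28, 28, 28, 28, 28, 28, 28]  (not all equal)
t=22: [87, 86, 88, 87, 88, 86, 88, 87, 88, 88, 88, 87, 88, 88, 88, 87, 88, 88, 88, 88, 88, 88, 88, 88, 88]  (not all equal)
t=23: [28, 28, 28, 28, 28, 28, 28, 28, 28, 28, 28, 28, 28, 28, 28, 28, 28, 28, 28, 28, 28, 28, 28, 28, 28]  (all equal)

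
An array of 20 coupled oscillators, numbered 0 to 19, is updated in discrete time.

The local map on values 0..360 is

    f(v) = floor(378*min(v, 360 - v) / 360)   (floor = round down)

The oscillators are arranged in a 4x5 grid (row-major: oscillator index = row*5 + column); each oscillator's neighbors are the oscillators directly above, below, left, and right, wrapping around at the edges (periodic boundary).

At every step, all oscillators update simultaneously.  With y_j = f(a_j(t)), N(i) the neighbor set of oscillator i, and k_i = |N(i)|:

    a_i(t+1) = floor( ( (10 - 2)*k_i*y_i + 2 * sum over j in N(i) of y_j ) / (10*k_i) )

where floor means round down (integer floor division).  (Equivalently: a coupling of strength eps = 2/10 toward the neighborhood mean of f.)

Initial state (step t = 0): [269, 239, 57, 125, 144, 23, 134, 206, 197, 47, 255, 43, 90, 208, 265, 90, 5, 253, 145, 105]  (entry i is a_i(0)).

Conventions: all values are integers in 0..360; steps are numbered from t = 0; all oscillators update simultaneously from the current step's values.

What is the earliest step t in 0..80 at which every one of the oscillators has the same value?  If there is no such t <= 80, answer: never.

Answer: never
Key observation: The state at step 27 reappears at step 29 — the system is in a cycle of period 2 from step 27 on.  No step 0..29 is synchronized, and the cycle repeats forever, so no step up to 80 (or ever) has all oscillators equal.

Derivation:
t=0: [269, 239, 57, 125, 144, 23, 134, 206, 197, 47, 255, 43, 90, 208, 265, 90, 5, 253, 145, 105]  (not all equal)
t=1: [95, 116, 73, 131, 140, 38, 129, 152, 161, 61, 101, 53, 99, 153, 100, 91, 22, 105, 147, 112]  (not all equal)
t=2: [99, 113, 87, 136, 138, 51, 126, 151, 161, 74, 99, 62, 106, 154, 106, 93, 37, 105, 149, 118]  (not all equal)
t=3: [103, 112, 99, 141, 137, 63, 125, 151, 162, 85, 98, 71, 113, 156, 112, 95, 49, 107, 151, 123]  (not all equal)
t=4: [107, 113, 109, 147, 138, 74, 125, 152, 163, 96, 99, 79, 119, 158, 117, 98, 60, 111, 154, 129]  (not all equal)
t=5: [111, 115, 118, 152, 140, 83, 126, 154, 165, 105, 101, 86, 125, 160, 122, 102, 71, 115, 157, 134]  (not all equal)
t=6: [115, 118, 126, 157, 143, 92, 128, 156, 168, 114, 105, 94, 131, 164, 128, 107, 81, 120, 160, 139]  (not all equal)
t=7: [120, 121, 134, 162, 147, 100, 131, 159, 171, 123, 110, 101, 137, 168, 134, 112, 90, 126, 164, 144]  (not all equal)
t=8: [125, 126, 141, 168, 152, 109, 134, 162, 175, 132, 115, 109, 143, 172, 140, 117, 99, 133, 169, 149]  (not all equal)
t=9: [131, 131, 149, 174, 157, 117, 138, 167, 179, 140, 120, 116, 150, 176, 147, 123, 107, 140, 174, 155]  (not all equal)
t=10: [137, 137, 156, 180, 162, 125, 142, 172, 184, 148, 127, 123, 156, 181, 154, 130, 116, 147, 179, 161]  (not all equal)
t=11: [143, 143, 163, 186, 168, 133, 148, 176, 182, 156, 134, 131, 162, 184, 161, 137, 124, 154, 184, 167]  (not all equal)
t=12: [150, 150, 170, 181, 174, 141, 154, 181, 184, 163, 141, 139, 169, 182, 168, 144, 133, 161, 182, 173]  (not all equal)
t=13: [157, 157, 177, 186, 180, 150, 160, 184, 183, 171, 149, 147, 175, 184, 175, 152, 142, 169, 184, 179]  (not all equal)
t=14: [164, 164, 183, 182, 186, 158, 167, 183, 184, 178, 157, 156, 181, 183, 181, 160, 151, 176, 183, 185]  (not all equal)
t=15: [171, 172, 184, 185, 181, 166, 174, 184, 184, 184, 165, 164, 185, 185, 185, 168, 160, 182, 184, 182]  (not all equal)
t=16: [179, 179, 183, 183, 186, 175, 181, 183, 183, 183, 173, 172, 182, 183, 182, 176, 170, 184, 184, 185]  (not all equal)
t=17: [186, 186, 185, 184, 182, 183, 186, 185, 185, 184, 181, 180, 185, 185, 185, 183, 179, 183, 184, 183]  (not all equal)
t=18: [182, 182, 183, 184, 185, 184, 182, 182, 183, 184, 186, 188, 183, 183, 183, 185, 186, 184, 184, 184]  (not all equal)
t=19: [185, 185, 185, 184, 183, 184, 185, 185, 184, 184, 182, 180, 184, 184, 184, 183, 182, 184, 184, 183]  (not all equal)
t=20: [183, 183, 183, 184, 184, 184, 183, 183, 183, 184, 185, 188, 184, 184, 184, 185, 185, 184, 184, 184]  (not all equal)
t=21: [184, 184, 184, 184, 184, 184, 184, 184, 184, 184, 182, 180, 183, 184, 183, 183, 183, 184, 184, 183]  (not all equal)
t=22: [184, 184, 184, 184, 184, 184, 184, 184, 184, 184, 185, 188, 185, 184, 184, 185, 185, 184, 184, 184]  (not all equal)
t=23: [183, 183, 184, 184, 184, 183, 183, 183, 184, 184, 182, 180, 183, 183, 183, 183, 182, 183, 184, 183]  (not all equal)
t=24: [184, 185, 184, 184, 184, 185, 185, 184, 184, 184, 186, 188, 185, 184, 185, 185, 186, 184, 184, 184]  (not all equal)
t=25: [183, 183, 183, 184, 184, 183, 182, 183, 184, 183, 182, 180, 183, 183, 183, 183, 182, 183, 184, 183]  (not all equal)
t=26: [184, 185, 184, 184, 184, 185, 186, 185, 184, 184, 186, 188, 185, 184, 185, 185, 186, 185, 184, 184]  (not all equal)
t=27: [183, 183, 183, 184, 184, 183, 182, 183, 183, 183, 182, 180, 182, 183, 183, 183, 182, 183, 183, 183]  (not all equal)
t=28: [184, 185, 184, 184, 184, 185, 186, 185, 184, 184, 186, 188, 186, 185, 185, 185, 186, 185, 184, 184]  (not all equal)
t=29: [183, 183, 183, 184, 184, 183, 182, 183, 183, 183, 182, 180, 182, 183, 183, 183, 182, 183, 183, 183]  (not all equal)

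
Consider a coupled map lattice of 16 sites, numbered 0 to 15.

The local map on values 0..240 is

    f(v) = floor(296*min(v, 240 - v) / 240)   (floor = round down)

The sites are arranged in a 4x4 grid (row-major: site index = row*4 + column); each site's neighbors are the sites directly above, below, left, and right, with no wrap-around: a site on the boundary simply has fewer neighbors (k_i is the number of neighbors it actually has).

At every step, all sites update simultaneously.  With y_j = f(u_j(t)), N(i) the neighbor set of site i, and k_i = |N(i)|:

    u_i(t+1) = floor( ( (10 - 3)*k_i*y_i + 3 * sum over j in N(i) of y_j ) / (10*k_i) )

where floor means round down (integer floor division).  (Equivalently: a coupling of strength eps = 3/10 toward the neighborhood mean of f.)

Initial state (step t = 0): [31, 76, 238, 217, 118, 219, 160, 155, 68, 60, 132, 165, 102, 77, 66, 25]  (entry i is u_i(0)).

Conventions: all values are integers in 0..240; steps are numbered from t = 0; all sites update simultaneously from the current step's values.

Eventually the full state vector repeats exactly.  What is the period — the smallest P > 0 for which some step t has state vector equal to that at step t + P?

Simulating step by step:
t=0: [31, 76, 238, 217, 118, 219, 160, 155, 68, 60, 132, 165, 102, 77, 66, 25]
t=1: [62, 71, 23, 35, 116, 48, 88, 94, 92, 76, 118, 91, 114, 93, 82, 46]
t=2: [87, 77, 43, 51, 124, 73, 101, 106, 116, 97, 132, 110, 132, 113, 102, 71]
t=3: [110, 90, 65, 70, 134, 99, 117, 123, 139, 121, 130, 129, 135, 135, 123, 99]
t=4: [130, 111, 90, 93, 129, 125, 136, 137, 127, 140, 137, 135, 128, 132, 139, 127]
t=5: [135, 133, 115, 115, 136, 137, 127, 126, 137, 126, 126, 129, 137, 131, 126, 135]
t=6: [129, 131, 139, 140, 127, 129, 138, 139, 128, 137, 139, 136, 128, 134, 138, 131]
t=7: [136, 133, 125, 123, 138, 134, 125, 124, 137, 128, 124, 127, 136, 130, 126, 131]
t=8: [128, 131, 140, 143, 126, 131, 140, 142, 128, 136, 141, 139, 128, 135, 139, 135]
t=9: [137, 133, 123, 119, 139, 133, 123, 120, 137, 128, 122, 123, 136, 129, 124, 127]
t=10: [127, 131, 142, 146, 125, 131, 143, 147, 127, 137, 144, 144, 129, 136, 142, 140]
t=11: [138, 133, 120, 115, 139, 132, 119, 115, 137, 127, 118, 118, 135, 127, 120, 121]
t=12: [125, 132, 145, 142, 125, 133, 144, 141, 128, 138, 144, 144, 130, 138, 146, 146]
t=13: [139, 132, 119, 119, 139, 130, 119, 121, 136, 125, 118, 118, 133, 125, 116, 115]
t=14: [125, 133, 144, 146, 125, 135, 145, 145, 129, 139, 144, 144, 132, 140, 142, 141]
t=15: [139, 130, 118, 115, 139, 128, 118, 116, 135, 124, 118, 118, 131, 123, 120, 121]
t=16: [125, 135, 143, 141, 125, 137, 144, 143, 130, 141, 145, 144, 134, 143, 147, 146]
t=17: [139, 129, 120, 121, 139, 127, 118, 119, 133, 122, 117, 117, 129, 119, 114, 115]
t=18: [125, 136, 146, 146, 126, 138, 144, 145, 132, 143, 143, 143, 136, 144, 141, 141]
t=19: [138, 127, 116, 115, 137, 125, 118, 117, 131, 120, 119, 119, 127, 119, 121, 121]
t=20: [127, 138, 142, 141, 128, 140, 144, 144, 135, 146, 146, 145, 139, 145, 146, 146]
t=21: [136, 125, 120, 121, 135, 123, 118, 118, 128, 116, 115, 116, 123, 117, 115, 115]
t=22: [130, 140, 146, 146, 131, 142, 144, 144, 138, 142, 141, 142, 143, 143, 141, 141]
t=23: [133, 123, 116, 115, 131, 121, 118, 117, 124, 120, 121, 120, 119, 119, 121, 121]
t=24: [133, 142, 143, 141, 135, 145, 144, 144, 142, 147, 146, 147, 145, 146, 146, 146]
t=25: [129, 120, 119, 120, 127, 117, 117, 118, 120, 114, 115, 114, 117, 115, 115, 114]
t=26: [138, 146, 146, 147, 140, 143, 144, 144, 145, 141, 141, 140, 144, 141, 140, 140]
t=27: [123, 116, 115, 114, 122, 119, 118, 118, 118, 121, 121, 122, 118, 121, 122, 123]
t=28: [144, 143, 141, 140, 145, 145, 144, 144, 145, 145, 145, 145, 145, 145, 145, 144]
t=29: [118, 119, 121, 122, 117, 117, 118, 118, 117, 117, 117, 117, 117, 117, 117, 117]
t=30: [145, 145, 145, 145, 144, 144, 144, 144, 144, 144, 144, 144, 144, 144, 144, 144]
t=31: [117, 117, 117, 117, 117, 117, 117, 117, 118, 118, 118, 118, 118, 118, 118, 118]
t=32: [144, 144, 144, 144, 144, 144, 144, 144, 144, 144, 144, 144, 145, 145, 145, 145]
t=33: [118, 118, 118, 118, 118, 118, 118, 118, 117, 117, 117, 117, 117, 117, 117, 117]
t=34: [145, 145, 145, 145, 144, 144, 144, 144, 144, 144, 144, 144, 144, 144, 144, 144]

Answer: 4
Key observation: The state at step 30, [145, 145, 145, 145, 144, 144, 144, 144, 144, 144, 144, 144, 144, 144, 144, 144], reappears at step 34 — and no state repeats earlier — so the cycle the system enters has period 4.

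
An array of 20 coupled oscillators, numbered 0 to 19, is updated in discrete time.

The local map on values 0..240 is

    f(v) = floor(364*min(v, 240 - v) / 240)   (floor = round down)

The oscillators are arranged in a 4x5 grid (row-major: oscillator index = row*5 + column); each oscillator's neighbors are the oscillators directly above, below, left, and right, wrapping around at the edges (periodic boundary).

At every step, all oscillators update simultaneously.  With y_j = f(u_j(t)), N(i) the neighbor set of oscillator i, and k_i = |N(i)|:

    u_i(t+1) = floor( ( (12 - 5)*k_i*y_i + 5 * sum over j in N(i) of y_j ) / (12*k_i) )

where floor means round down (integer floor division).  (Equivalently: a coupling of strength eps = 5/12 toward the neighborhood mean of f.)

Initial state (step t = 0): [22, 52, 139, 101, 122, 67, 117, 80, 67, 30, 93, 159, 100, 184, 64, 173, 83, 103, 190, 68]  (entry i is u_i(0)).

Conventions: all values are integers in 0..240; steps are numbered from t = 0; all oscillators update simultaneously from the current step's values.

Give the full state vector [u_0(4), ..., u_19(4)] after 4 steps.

Answer: [126, 148, 157, 150, 138, 139, 157, 163, 147, 132, 167, 176, 165, 150, 149, 159, 171, 163, 154, 157]

Derivation:
t=0: [22, 52, 139, 101, 122, 67, 117, 80, 67, 30, 93, 159, 100, 184, 64, 173, 83, 103, 190, 68]
t=1: [66, 96, 142, 142, 138, 100, 147, 131, 100, 75, 126, 133, 138, 93, 95, 100, 120, 143, 95, 107]
t=2: [120, 144, 149, 148, 144, 142, 147, 158, 147, 128, 163, 162, 153, 144, 145, 152, 169, 151, 146, 156]
t=3: [165, 143, 136, 140, 148, 149, 137, 129, 142, 158, 124, 120, 130, 142, 142, 133, 117, 132, 139, 132]
t=4: [126, 148, 157, 150, 138, 139, 157, 163, 147, 132, 167, 176, 165, 150, 149, 159, 171, 163, 154, 157]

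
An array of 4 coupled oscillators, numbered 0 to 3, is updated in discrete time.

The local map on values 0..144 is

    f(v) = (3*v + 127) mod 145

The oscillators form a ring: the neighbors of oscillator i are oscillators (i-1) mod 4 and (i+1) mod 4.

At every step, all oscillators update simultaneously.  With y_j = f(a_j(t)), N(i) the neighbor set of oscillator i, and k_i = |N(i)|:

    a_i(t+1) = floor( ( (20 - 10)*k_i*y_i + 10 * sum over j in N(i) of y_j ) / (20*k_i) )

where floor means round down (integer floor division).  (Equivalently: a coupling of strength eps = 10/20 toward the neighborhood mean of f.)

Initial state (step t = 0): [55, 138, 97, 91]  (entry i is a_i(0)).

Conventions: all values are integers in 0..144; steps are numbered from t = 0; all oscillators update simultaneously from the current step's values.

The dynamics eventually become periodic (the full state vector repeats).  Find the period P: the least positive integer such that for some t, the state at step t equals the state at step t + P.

Answer: 18
Key observation: The state at step 72, [73, 39, 5, 39], reappears at step 90 — and no state repeats earlier — so the cycle the system enters has period 18.

Derivation:
t=0: [55, 138, 97, 91]
t=1: [55, 85, 118, 87]
t=2: [48, 58, 70, 61]
t=3: [70, 48, 31, 53]
t=4: [90, 93, 104, 101]
t=5: [117, 85, 66, 97]
t=6: [76, 65, 72, 83]
t=7: [62, 45, 56, 72]
t=8: [54, 65, 45, 33]
t=9: [100, 81, 86, 105]
t=10: [90, 98, 69, 61]
t=11: [91, 103, 59, 47]
t=12: [86, 31, 38, 92]
t=13: [94, 85, 95, 104]
t=14: [83, 106, 85, 62]
t=15: [51, 49, 54, 56]
t=16: [101, 134, 105, 72]
t=17: [106, 83, 40, 63]
t=18: [33, 71, 79, 41]
t=19: [79, 63, 75, 91]
t=20: [71, 47, 65, 89]
t=21: [81, 82, 72, 72]
t=22: [74, 74, 60, 59]
t=23: [47, 48, 26, 26]
t=24: [108, 108, 76, 75]
t=25: [27, 28, 52, 51]
t=26: [81, 83, 119, 117]
t=27: [72, 75, 56, 53]
t=28: [77, 45, 53, 85]
t=29: [86, 110, 122, 98]
t=30: [85, 49, 67, 103]
t=31: [78, 97, 51, 33]
t=32: [87, 115, 119, 92]
t=33: [86, 55, 62, 93]
t=34: [77, 30, 41, 87]
t=35: [76, 79, 95, 92]
t=36: [79, 83, 107, 103]
t=37: [58, 64, 28, 22]
t=38: [24, 33, 52, 43]
t=39: [75, 88, 117, 103]
t=40: [56, 76, 47, 26]
t=41: [33, 64, 92, 62]
t=42: [53, 63, 69, 60]
t=43: [81, 59, 32, 54]
t=44: [79, 46, 78, 111]
t=45: [73, 96, 71, 48]
t=46: [90, 89, 87, 89]
t=47: [105, 103, 101, 103]
t=48: [4, 37, 70, 37]
t=49: [116, 93, 70, 93]
t=50: [78, 79, 81, 79]
t=51: [72, 74, 77, 74]
t=52: [56, 59, 63, 59]
t=53: [9, 14, 20, 14]
t=54: [16, 24, 33, 24]
t=55: [42, 54, 67, 54]
t=56: [126, 108, 91, 108]
t=57: [43, 53, 63, 53]
t=58: [126, 104, 83, 104]
t=59: [37, 41, 45, 41]
t=60: [99, 105, 111, 105]
t=61: [70, 43, 16, 43]
t=62: [79, 74, 70, 74]
t=63: [66, 59, 53, 59]
t=64: [24, 51, 77, 51]
t=65: [94, 98, 101, 98]
t=66: [125, 130, 135, 130]
t=67: [74, 82, 89, 82]
t=68: [71, 82, 93, 82]
t=69: [66, 83, 99, 83]
t=70: [60, 85, 110, 85]
t=71: [54, 55, 57, 55]
t=72: [73, 39, 5, 39]
t=73: [77, 99, 120, 99]
t=74: [101, 97, 93, 97]
t=75: [134, 128, 122, 128]
t=76: [85, 76, 67, 76]
t=77: [78, 65, 51, 65]
t=78: [51, 67, 83, 67]
t=79: [86, 74, 62, 74]
t=80: [77, 59, 41, 59]
t=81: [41, 50, 59, 50]
t=82: [118, 95, 73, 95]
t=83: [84, 86, 89, 86]
t=84: [92, 95, 99, 95]
t=85: [117, 122, 128, 122]
t=86: [50, 58, 67, 58]
t=87: [71, 48, 24, 48]
t=88: [88, 89, 90, 89]
t=89: [102, 104, 105, 104]
t=90: [73, 39, 5, 39]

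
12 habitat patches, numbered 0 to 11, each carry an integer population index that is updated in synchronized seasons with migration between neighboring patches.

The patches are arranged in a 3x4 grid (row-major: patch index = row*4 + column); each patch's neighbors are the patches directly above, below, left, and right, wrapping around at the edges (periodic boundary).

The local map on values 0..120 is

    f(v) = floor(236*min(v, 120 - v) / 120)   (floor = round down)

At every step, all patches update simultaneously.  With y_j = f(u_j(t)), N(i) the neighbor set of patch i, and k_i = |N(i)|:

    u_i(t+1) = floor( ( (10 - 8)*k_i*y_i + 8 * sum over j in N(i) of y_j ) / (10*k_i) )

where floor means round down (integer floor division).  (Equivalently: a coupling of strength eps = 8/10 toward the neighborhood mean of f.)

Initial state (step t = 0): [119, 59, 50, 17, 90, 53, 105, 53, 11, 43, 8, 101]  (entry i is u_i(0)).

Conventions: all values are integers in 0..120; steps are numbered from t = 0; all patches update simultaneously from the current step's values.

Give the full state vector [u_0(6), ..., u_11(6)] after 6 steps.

Simulating step by step:
t=0: [119, 59, 50, 17, 90, 53, 105, 53, 11, 43, 8, 101]
t=1: [46, 80, 58, 54, 57, 78, 70, 52, 40, 68, 52, 42]
t=2: [92, 93, 99, 98, 92, 94, 99, 100, 92, 88, 99, 94]
t=3: [52, 52, 43, 45, 51, 52, 42, 45, 55, 52, 47, 45]
t=4: [100, 98, 89, 90, 100, 97, 89, 89, 100, 101, 89, 92]
t=5: [43, 44, 56, 54, 44, 44, 57, 54, 41, 44, 54, 54]
t=6: [88, 90, 104, 102, 88, 91, 104, 103, 88, 88, 104, 100]

Answer: [88, 90, 104, 102, 88, 91, 104, 103, 88, 88, 104, 100]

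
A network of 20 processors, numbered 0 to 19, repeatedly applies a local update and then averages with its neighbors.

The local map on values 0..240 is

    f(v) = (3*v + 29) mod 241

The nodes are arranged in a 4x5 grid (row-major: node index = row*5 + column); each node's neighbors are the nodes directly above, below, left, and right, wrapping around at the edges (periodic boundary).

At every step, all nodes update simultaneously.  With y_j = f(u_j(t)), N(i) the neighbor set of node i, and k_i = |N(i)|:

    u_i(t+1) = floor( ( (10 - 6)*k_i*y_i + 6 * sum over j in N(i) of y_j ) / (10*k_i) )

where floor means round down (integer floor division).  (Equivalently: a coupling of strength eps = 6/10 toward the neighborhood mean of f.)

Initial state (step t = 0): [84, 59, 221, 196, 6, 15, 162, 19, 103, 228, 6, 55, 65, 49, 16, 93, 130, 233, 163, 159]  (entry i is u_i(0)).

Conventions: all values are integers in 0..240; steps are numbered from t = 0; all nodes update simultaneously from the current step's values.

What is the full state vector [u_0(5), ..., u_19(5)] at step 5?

Simulating step by step:
t=0: [84, 59, 221, 196, 6, 15, 162, 19, 103, 228, 6, 55, 65, 49, 16, 93, 130, 233, 163, 159]
t=1: [75, 151, 148, 112, 83, 82, 97, 119, 133, 136, 80, 149, 158, 135, 102, 70, 142, 99, 65, 43]
t=2: [51, 80, 145, 151, 88, 61, 93, 135, 173, 131, 101, 145, 107, 156, 123, 157, 169, 137, 173, 152]
t=3: [119, 90, 152, 61, 75, 162, 125, 146, 84, 145, 127, 137, 138, 65, 106, 56, 91, 147, 58, 45]
t=4: [103, 79, 109, 123, 116, 118, 142, 151, 148, 118, 147, 168, 212, 172, 159, 159, 126, 161, 205, 143]
t=5: [87, 98, 77, 159, 146, 159, 118, 111, 147, 136, 127, 139, 94, 115, 107, 115, 85, 105, 134, 138]

Answer: [87, 98, 77, 159, 146, 159, 118, 111, 147, 136, 127, 139, 94, 115, 107, 115, 85, 105, 134, 138]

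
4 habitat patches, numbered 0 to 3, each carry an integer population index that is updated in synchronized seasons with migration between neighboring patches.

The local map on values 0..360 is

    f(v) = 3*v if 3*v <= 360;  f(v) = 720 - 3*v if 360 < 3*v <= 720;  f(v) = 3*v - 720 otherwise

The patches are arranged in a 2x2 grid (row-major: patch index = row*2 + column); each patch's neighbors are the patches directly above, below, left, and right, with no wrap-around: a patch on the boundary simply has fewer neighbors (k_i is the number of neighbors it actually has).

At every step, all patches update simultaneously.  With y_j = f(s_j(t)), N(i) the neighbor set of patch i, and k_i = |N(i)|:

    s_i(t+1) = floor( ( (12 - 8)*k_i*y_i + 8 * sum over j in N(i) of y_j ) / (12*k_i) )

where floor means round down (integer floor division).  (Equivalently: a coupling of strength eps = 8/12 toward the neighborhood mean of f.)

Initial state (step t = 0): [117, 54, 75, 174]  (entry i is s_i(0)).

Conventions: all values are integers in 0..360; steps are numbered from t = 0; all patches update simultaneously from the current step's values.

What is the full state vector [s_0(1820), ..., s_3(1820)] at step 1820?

Simulating step by step:
t=0: [117, 54, 75, 174]
t=1: [246, 237, 258, 195]
t=2: [27, 54, 69, 66]
t=3: [150, 147, 162, 189]
t=4: [261, 234, 219, 222]
t=5: [48, 45, 60, 45]
t=6: [153, 138, 153, 150]
t=7: [276, 279, 264, 279]
t=8: [99, 114, 99, 102]
t=9: [312, 315, 300, 315]
t=10: [207, 222, 207, 210]
t=11: [84, 81, 96, 81]
t=12: [261, 246, 261, 258]
t=13: [48, 45, 60, 45]

Answer: [261, 246, 261, 258]
Key observation: The state at step 5, [48, 45, 60, 45], reappears at step 13: the system is in a cycle of period 8 from step 5 on.  Therefore the state at step 1820 equals the state at step 5 + ((1820 - 5) mod 8) = 12, which is [261, 246, 261, 258].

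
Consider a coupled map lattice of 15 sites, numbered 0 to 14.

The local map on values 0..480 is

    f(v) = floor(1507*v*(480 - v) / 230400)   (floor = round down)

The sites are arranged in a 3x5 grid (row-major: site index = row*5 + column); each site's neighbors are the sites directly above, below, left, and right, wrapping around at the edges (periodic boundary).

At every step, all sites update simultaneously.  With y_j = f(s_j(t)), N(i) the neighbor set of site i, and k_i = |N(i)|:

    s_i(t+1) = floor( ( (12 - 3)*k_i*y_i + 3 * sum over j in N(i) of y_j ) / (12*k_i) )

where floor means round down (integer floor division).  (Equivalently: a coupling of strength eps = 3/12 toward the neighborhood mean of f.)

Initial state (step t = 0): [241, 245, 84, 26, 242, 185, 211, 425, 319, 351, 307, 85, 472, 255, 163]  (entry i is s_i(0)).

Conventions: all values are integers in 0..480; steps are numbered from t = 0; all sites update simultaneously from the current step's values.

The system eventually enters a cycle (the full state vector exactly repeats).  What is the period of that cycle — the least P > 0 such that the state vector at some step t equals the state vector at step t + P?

Simulating step by step:
t=0: [241, 245, 84, 26, 242, 185, 211, 425, 319, 351, 307, 85, 472, 255, 163]
t=1: [372, 355, 202, 139, 349, 353, 347, 173, 307, 309, 340, 234, 78, 329, 339]
t=2: [271, 299, 347, 316, 301, 295, 307, 336, 343, 336, 310, 351, 242, 316, 313]
t=3: [365, 346, 312, 334, 349, 353, 342, 320, 312, 321, 343, 310, 360, 338, 340]
t=4: [280, 306, 333, 319, 301, 296, 310, 330, 337, 327, 306, 333, 294, 313, 311]
t=5: [362, 345, 325, 334, 349, 353, 342, 325, 319, 330, 347, 327, 349, 340, 342]
t=6: [284, 305, 324, 318, 301, 295, 309, 326, 331, 319, 301, 321, 305, 312, 308]
t=7: [361, 347, 332, 336, 350, 354, 344, 330, 325, 337, 351, 336, 345, 341, 345]
t=8: [284, 302, 318, 315, 298, 293, 306, 321, 325, 312, 296, 312, 307, 310, 304]
t=9: [361, 350, 337, 339, 352, 356, 347, 334, 331, 343, 355, 344, 344, 343, 349]
t=10: [283, 297, 313, 311, 295, 289, 301, 316, 319, 305, 290, 304, 307, 307, 299]
t=11: [362, 354, 342, 343, 355, 359, 351, 339, 337, 349, 359, 350, 346, 346, 353]
t=12: [281, 292, 306, 306, 291, 285, 296, 310, 312, 298, 285, 296, 303, 303, 293]
t=13: [364, 358, 348, 348, 358, 362, 355, 345, 343, 354, 362, 356, 349, 349, 357]
t=14: [277, 285, 299, 299, 285, 280, 289, 302, 304, 290, 279, 288, 298, 298, 287]
t=15: [366, 362, 353, 353, 362, 365, 360, 351, 350, 360, 365, 361, 354, 354, 361]
t=16: [273, 279, 292, 292, 279, 274, 282, 294, 295, 282, 274, 280, 290, 290, 280]
t=17: [368, 365, 359, 359, 365, 368, 364, 357, 357, 364, 368, 365, 360, 360, 365]
t=18: [269, 274, 283, 283, 274, 269, 276, 285, 285, 276, 269, 274, 281, 281, 274]
t=19: [370, 368, 364, 364, 368, 370, 368, 363, 363, 368, 370, 368, 365, 365, 368]
t=20: [266, 269, 275, 275, 269, 266, 269, 276, 276, 269, 266, 269, 274, 274, 269]
t=21: [371, 370, 368, 368, 370, 371, 370, 368, 368, 370, 371, 370, 369, 369, 370]
t=22: [264, 266, 268, 268, 266, 264, 266, 268, 268, 266, 264, 265, 267, 267, 265]
t=23: [372, 371, 371, 371, 371, 372, 371, 371, 371, 371, 372, 371, 371, 371, 371]
t=24: [262, 263, 264, 264, 263, 262, 263, 264, 264, 263, 262, 263, 264, 264, 263]
t=25: [373, 372, 372, 372, 372, 373, 372, 372, 372, 372, 373, 372, 372, 372, 372]
t=26: [261, 261, 262, 262, 261, 261, 261, 262, 262, 261, 261, 261, 262, 262, 261]
t=27: [373, 373, 373, 373, 373, 373, 373, 373, 373, 373, 373, 373, 373, 373, 373]
t=28: [261, 261, 261, 261, 261, 261, 261, 261, 261, 261, 261, 261, 261, 261, 261]
t=29: [373, 373, 373, 373, 373, 373, 373, 373, 373, 373, 373, 373, 373, 373, 373]

Answer: 2
Key observation: The state at step 27, [373, 373, 373, 373, 373, 373, 373, 373, 373, 373, 373, 373, 373, 373, 373], reappears at step 29 — and no state repeats earlier — so the cycle the system enters has period 2.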